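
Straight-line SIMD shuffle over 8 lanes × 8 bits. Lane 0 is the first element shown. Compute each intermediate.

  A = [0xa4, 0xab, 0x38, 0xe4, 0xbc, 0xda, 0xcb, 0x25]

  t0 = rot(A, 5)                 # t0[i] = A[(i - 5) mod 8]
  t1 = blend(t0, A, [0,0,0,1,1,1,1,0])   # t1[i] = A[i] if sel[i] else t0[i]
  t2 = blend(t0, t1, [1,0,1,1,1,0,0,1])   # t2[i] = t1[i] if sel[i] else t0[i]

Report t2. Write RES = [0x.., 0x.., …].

RES = [ 0xe4  0xbc  0xda  0xe4  0xbc  0xa4  0xab  0x38 ]

  t0: e4 bc da cb 25 a4 ab 38
  t1: e4 bc da e4 bc da cb 38
  t2: e4 bc da e4 bc a4 ab 38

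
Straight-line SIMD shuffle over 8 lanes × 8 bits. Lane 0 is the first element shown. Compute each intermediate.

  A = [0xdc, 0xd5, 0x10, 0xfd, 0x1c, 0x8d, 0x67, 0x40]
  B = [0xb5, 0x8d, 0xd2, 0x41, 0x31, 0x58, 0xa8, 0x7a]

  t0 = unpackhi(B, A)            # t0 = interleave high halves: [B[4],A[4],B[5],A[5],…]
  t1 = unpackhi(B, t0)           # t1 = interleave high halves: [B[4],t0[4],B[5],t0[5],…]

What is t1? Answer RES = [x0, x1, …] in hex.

t0 = [0x31, 0x1c, 0x58, 0x8d, 0xa8, 0x67, 0x7a, 0x40]
t1 = [0x31, 0xa8, 0x58, 0x67, 0xa8, 0x7a, 0x7a, 0x40]

RES = [0x31, 0xa8, 0x58, 0x67, 0xa8, 0x7a, 0x7a, 0x40]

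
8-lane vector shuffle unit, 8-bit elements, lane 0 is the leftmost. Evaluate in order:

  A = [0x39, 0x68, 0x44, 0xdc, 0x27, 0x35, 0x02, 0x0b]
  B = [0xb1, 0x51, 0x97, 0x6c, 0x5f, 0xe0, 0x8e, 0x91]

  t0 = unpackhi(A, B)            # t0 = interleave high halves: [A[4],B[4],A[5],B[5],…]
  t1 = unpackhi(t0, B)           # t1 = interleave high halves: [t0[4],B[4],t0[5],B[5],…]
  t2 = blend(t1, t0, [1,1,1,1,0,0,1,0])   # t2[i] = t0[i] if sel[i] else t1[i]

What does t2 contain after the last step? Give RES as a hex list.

RES = [ 0x27  0x5f  0x35  0xe0  0x0b  0x8e  0x0b  0x91 ]

t0 = [0x27, 0x5f, 0x35, 0xe0, 0x02, 0x8e, 0x0b, 0x91]
t1 = [0x02, 0x5f, 0x8e, 0xe0, 0x0b, 0x8e, 0x91, 0x91]
t2 = [0x27, 0x5f, 0x35, 0xe0, 0x0b, 0x8e, 0x0b, 0x91]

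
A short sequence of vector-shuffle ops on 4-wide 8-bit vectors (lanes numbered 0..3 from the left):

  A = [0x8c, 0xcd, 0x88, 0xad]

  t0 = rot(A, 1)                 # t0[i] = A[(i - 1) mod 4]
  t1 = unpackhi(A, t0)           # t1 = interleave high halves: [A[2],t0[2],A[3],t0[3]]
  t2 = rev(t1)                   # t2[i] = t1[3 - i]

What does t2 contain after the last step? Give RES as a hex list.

RES = [0x88, 0xad, 0xcd, 0x88]

  t0: ad 8c cd 88
  t1: 88 cd ad 88
  t2: 88 ad cd 88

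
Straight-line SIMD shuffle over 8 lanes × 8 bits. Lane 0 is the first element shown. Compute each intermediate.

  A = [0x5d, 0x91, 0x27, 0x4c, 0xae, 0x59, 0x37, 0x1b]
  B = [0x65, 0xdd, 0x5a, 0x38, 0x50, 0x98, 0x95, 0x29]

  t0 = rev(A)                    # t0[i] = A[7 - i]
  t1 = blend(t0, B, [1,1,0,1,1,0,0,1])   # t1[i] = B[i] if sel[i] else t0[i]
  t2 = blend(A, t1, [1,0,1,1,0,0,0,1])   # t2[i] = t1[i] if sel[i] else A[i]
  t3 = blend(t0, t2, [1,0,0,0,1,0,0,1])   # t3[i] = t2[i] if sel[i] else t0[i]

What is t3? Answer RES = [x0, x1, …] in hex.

RES = [0x65, 0x37, 0x59, 0xae, 0xae, 0x27, 0x91, 0x29]

  t0: 1b 37 59 ae 4c 27 91 5d
  t1: 65 dd 59 38 50 27 91 29
  t2: 65 91 59 38 ae 59 37 29
  t3: 65 37 59 ae ae 27 91 29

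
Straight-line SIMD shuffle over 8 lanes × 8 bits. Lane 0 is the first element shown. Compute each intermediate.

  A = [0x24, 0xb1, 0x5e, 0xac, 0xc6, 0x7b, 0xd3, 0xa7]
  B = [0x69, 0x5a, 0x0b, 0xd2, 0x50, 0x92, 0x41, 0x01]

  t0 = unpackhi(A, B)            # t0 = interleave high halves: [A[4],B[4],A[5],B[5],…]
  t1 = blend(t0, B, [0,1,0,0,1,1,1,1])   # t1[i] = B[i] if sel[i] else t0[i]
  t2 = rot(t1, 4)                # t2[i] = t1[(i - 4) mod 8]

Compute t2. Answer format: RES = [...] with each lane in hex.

RES = [ 0x50  0x92  0x41  0x01  0xc6  0x5a  0x7b  0x92 ]

→ t0 |c6|50|7b|92|d3|41|a7|01|
→ t1 |c6|5a|7b|92|50|92|41|01|
→ t2 |50|92|41|01|c6|5a|7b|92|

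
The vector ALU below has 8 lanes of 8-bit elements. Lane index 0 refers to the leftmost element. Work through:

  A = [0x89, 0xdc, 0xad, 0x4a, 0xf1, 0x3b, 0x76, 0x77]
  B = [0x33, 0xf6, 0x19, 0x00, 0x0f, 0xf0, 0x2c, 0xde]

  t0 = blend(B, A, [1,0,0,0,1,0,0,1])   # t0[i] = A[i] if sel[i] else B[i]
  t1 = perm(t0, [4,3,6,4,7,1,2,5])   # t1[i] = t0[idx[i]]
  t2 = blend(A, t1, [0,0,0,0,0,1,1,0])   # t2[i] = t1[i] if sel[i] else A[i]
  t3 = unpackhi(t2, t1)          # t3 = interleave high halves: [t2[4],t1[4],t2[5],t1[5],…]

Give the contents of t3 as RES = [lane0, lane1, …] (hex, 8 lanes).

RES = [0xf1, 0x77, 0xf6, 0xf6, 0x19, 0x19, 0x77, 0xf0]

  t0: 89 f6 19 00 f1 f0 2c 77
  t1: f1 00 2c f1 77 f6 19 f0
  t2: 89 dc ad 4a f1 f6 19 77
  t3: f1 77 f6 f6 19 19 77 f0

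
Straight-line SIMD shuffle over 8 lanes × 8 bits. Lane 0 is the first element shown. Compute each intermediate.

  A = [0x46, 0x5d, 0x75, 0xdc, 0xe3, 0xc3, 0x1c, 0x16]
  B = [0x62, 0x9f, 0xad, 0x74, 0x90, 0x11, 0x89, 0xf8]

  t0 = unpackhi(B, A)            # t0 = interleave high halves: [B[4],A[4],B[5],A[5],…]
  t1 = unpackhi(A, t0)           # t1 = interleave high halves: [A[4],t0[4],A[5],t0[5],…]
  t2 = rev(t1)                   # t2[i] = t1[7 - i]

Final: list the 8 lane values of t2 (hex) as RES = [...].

RES = [0x16, 0x16, 0xf8, 0x1c, 0x1c, 0xc3, 0x89, 0xe3]

→ t0 |90|e3|11|c3|89|1c|f8|16|
→ t1 |e3|89|c3|1c|1c|f8|16|16|
→ t2 |16|16|f8|1c|1c|c3|89|e3|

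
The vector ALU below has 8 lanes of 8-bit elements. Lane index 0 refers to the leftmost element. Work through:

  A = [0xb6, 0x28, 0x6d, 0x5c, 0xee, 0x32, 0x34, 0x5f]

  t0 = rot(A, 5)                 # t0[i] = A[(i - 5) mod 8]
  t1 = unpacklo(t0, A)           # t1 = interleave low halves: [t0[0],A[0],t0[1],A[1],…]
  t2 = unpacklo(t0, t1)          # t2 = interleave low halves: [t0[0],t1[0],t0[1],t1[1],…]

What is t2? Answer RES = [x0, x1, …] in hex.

RES = [0x5c, 0x5c, 0xee, 0xb6, 0x32, 0xee, 0x34, 0x28]

→ t0 |5c|ee|32|34|5f|b6|28|6d|
→ t1 |5c|b6|ee|28|32|6d|34|5c|
→ t2 |5c|5c|ee|b6|32|ee|34|28|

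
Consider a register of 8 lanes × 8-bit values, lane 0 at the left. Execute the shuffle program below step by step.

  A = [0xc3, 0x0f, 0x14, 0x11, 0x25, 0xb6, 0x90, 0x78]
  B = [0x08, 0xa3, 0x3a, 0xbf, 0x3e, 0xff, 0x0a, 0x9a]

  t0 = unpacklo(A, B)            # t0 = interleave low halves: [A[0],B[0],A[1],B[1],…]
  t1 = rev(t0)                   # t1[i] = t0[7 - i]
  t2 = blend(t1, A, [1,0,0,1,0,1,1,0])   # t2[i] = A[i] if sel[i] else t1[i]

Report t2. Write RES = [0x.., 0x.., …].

  t0: c3 08 0f a3 14 3a 11 bf
  t1: bf 11 3a 14 a3 0f 08 c3
  t2: c3 11 3a 11 a3 b6 90 c3

RES = [0xc3, 0x11, 0x3a, 0x11, 0xa3, 0xb6, 0x90, 0xc3]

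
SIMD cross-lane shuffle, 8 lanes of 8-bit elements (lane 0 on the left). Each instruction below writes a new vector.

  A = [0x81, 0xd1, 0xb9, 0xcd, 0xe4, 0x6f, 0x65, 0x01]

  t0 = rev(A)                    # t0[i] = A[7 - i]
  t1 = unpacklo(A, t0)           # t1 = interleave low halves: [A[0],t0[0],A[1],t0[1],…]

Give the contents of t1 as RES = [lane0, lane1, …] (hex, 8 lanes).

  t0: 01 65 6f e4 cd b9 d1 81
  t1: 81 01 d1 65 b9 6f cd e4

RES = [0x81, 0x01, 0xd1, 0x65, 0xb9, 0x6f, 0xcd, 0xe4]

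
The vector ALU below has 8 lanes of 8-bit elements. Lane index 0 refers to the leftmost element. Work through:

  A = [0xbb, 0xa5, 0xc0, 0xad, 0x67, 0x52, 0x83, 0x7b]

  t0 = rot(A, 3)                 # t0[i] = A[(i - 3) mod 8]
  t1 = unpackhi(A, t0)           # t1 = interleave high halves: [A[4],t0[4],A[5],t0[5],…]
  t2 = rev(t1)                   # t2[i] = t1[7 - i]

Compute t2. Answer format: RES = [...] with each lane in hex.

RES = [0x67, 0x7b, 0xad, 0x83, 0xc0, 0x52, 0xa5, 0x67]

  t0: 52 83 7b bb a5 c0 ad 67
  t1: 67 a5 52 c0 83 ad 7b 67
  t2: 67 7b ad 83 c0 52 a5 67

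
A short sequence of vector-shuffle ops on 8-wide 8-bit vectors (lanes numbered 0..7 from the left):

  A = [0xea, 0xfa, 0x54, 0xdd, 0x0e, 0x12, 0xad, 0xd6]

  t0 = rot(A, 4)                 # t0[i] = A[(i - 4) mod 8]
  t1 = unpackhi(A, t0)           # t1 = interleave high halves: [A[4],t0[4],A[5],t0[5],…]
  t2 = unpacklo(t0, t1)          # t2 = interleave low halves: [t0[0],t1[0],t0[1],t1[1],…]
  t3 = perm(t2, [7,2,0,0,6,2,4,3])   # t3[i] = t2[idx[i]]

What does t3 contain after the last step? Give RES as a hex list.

RES = [ 0xfa  0x12  0x0e  0x0e  0xd6  0x12  0xad  0xea ]

  t0: 0e 12 ad d6 ea fa 54 dd
  t1: 0e ea 12 fa ad 54 d6 dd
  t2: 0e 0e 12 ea ad 12 d6 fa
  t3: fa 12 0e 0e d6 12 ad ea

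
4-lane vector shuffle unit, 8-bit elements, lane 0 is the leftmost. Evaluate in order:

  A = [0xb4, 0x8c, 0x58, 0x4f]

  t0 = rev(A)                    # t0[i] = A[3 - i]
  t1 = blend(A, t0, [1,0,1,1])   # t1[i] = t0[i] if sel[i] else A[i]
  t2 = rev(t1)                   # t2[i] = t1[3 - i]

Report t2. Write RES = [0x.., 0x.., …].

RES = [ 0xb4  0x8c  0x8c  0x4f ]

  t0: 4f 58 8c b4
  t1: 4f 8c 8c b4
  t2: b4 8c 8c 4f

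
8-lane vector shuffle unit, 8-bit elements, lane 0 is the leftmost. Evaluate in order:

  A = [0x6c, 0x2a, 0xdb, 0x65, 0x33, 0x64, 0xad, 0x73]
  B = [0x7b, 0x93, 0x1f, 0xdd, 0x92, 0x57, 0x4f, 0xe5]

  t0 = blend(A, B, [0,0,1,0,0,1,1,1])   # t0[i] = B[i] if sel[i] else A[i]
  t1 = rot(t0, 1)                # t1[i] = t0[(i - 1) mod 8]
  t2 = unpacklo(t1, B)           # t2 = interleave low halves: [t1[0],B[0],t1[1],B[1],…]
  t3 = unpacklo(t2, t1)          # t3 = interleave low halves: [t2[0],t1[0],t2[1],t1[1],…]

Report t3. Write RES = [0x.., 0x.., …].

  t0: 6c 2a 1f 65 33 57 4f e5
  t1: e5 6c 2a 1f 65 33 57 4f
  t2: e5 7b 6c 93 2a 1f 1f dd
  t3: e5 e5 7b 6c 6c 2a 93 1f

RES = [ 0xe5  0xe5  0x7b  0x6c  0x6c  0x2a  0x93  0x1f ]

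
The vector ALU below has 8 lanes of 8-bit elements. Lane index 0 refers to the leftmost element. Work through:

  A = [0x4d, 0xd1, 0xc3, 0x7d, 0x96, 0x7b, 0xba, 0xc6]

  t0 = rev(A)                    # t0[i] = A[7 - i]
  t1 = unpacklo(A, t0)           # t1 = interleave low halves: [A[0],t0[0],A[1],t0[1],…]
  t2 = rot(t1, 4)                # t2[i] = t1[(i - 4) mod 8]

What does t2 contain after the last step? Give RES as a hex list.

→ t0 |c6|ba|7b|96|7d|c3|d1|4d|
→ t1 |4d|c6|d1|ba|c3|7b|7d|96|
→ t2 |c3|7b|7d|96|4d|c6|d1|ba|

RES = [0xc3, 0x7b, 0x7d, 0x96, 0x4d, 0xc6, 0xd1, 0xba]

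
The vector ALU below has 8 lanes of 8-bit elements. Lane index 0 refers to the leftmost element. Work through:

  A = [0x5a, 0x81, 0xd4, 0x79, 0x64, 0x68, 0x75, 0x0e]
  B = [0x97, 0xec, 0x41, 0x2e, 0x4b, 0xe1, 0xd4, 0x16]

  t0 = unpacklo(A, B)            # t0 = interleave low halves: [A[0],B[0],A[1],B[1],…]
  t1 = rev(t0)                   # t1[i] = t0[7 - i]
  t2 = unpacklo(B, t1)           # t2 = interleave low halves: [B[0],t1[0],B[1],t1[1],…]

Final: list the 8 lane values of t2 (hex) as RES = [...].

  t0: 5a 97 81 ec d4 41 79 2e
  t1: 2e 79 41 d4 ec 81 97 5a
  t2: 97 2e ec 79 41 41 2e d4

RES = [ 0x97  0x2e  0xec  0x79  0x41  0x41  0x2e  0xd4 ]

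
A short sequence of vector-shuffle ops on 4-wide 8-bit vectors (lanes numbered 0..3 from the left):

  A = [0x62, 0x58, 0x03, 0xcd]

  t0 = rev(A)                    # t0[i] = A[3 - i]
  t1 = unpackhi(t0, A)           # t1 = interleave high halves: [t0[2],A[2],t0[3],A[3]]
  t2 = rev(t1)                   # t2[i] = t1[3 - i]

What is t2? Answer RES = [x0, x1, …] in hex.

→ t0 |cd|03|58|62|
→ t1 |58|03|62|cd|
→ t2 |cd|62|03|58|

RES = [0xcd, 0x62, 0x03, 0x58]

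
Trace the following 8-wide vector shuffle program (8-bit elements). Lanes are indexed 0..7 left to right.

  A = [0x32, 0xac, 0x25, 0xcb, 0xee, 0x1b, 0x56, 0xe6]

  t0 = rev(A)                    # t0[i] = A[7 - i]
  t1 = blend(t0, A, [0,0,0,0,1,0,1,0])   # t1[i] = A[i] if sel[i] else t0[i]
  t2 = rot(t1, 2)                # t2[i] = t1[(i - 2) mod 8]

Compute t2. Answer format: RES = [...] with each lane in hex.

RES = [0x56, 0x32, 0xe6, 0x56, 0x1b, 0xee, 0xee, 0x25]

→ t0 |e6|56|1b|ee|cb|25|ac|32|
→ t1 |e6|56|1b|ee|ee|25|56|32|
→ t2 |56|32|e6|56|1b|ee|ee|25|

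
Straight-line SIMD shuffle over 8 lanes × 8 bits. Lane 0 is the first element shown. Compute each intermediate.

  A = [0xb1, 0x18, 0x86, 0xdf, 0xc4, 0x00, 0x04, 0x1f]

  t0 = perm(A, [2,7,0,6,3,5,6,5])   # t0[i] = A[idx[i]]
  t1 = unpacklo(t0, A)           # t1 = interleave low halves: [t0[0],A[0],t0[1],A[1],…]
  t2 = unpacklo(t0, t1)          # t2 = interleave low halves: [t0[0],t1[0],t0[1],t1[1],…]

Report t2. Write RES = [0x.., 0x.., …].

RES = [0x86, 0x86, 0x1f, 0xb1, 0xb1, 0x1f, 0x04, 0x18]

  t0: 86 1f b1 04 df 00 04 00
  t1: 86 b1 1f 18 b1 86 04 df
  t2: 86 86 1f b1 b1 1f 04 18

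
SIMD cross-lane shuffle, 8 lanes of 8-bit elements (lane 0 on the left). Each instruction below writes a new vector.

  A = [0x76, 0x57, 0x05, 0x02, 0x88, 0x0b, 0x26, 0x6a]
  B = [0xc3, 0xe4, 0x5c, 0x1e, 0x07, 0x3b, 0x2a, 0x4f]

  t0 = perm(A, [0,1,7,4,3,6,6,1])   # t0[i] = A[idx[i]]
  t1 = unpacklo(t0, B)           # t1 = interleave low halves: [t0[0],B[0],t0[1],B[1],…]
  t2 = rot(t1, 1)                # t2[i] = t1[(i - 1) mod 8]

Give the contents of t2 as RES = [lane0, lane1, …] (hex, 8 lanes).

  t0: 76 57 6a 88 02 26 26 57
  t1: 76 c3 57 e4 6a 5c 88 1e
  t2: 1e 76 c3 57 e4 6a 5c 88

RES = [0x1e, 0x76, 0xc3, 0x57, 0xe4, 0x6a, 0x5c, 0x88]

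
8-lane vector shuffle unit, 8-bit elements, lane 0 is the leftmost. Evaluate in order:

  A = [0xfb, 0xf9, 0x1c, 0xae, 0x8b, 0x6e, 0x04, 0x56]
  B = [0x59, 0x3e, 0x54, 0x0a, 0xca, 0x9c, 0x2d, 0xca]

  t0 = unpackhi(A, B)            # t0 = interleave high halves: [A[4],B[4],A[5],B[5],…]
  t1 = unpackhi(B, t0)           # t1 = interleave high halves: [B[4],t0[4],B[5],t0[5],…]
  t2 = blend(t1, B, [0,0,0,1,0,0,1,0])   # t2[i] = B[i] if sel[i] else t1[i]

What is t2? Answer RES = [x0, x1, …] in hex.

  t0: 8b ca 6e 9c 04 2d 56 ca
  t1: ca 04 9c 2d 2d 56 ca ca
  t2: ca 04 9c 0a 2d 56 2d ca

RES = [ 0xca  0x04  0x9c  0x0a  0x2d  0x56  0x2d  0xca ]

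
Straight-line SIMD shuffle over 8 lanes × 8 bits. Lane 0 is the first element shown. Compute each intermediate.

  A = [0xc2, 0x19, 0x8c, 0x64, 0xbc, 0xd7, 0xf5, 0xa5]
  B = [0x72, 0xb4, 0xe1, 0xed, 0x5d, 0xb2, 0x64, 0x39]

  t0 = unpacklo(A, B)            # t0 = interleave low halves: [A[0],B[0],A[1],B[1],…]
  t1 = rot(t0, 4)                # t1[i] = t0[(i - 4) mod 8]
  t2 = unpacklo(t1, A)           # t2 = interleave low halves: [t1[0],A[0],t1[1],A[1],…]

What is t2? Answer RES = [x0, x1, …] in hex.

RES = [0x8c, 0xc2, 0xe1, 0x19, 0x64, 0x8c, 0xed, 0x64]

→ t0 |c2|72|19|b4|8c|e1|64|ed|
→ t1 |8c|e1|64|ed|c2|72|19|b4|
→ t2 |8c|c2|e1|19|64|8c|ed|64|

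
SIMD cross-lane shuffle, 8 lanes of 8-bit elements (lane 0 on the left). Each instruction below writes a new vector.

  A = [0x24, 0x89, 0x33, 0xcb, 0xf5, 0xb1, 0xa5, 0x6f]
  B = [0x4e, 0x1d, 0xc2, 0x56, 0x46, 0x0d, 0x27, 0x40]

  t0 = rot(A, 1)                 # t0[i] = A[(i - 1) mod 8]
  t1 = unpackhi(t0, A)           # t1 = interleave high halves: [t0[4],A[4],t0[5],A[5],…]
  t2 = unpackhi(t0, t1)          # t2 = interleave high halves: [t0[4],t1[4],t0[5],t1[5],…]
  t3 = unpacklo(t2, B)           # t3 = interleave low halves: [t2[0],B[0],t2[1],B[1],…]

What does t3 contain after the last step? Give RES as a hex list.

RES = [0xcb, 0x4e, 0xb1, 0x1d, 0xf5, 0xc2, 0xa5, 0x56]

→ t0 |6f|24|89|33|cb|f5|b1|a5|
→ t1 |cb|f5|f5|b1|b1|a5|a5|6f|
→ t2 |cb|b1|f5|a5|b1|a5|a5|6f|
→ t3 |cb|4e|b1|1d|f5|c2|a5|56|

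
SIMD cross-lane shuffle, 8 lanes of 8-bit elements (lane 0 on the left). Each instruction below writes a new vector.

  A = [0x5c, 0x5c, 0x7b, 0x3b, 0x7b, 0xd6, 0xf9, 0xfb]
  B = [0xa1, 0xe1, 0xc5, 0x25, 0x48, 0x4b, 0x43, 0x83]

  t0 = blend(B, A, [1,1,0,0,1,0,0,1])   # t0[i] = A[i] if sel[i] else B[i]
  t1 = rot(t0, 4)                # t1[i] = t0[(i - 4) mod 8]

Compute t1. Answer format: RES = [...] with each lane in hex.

RES = [ 0x7b  0x4b  0x43  0xfb  0x5c  0x5c  0xc5  0x25 ]

→ t0 |5c|5c|c5|25|7b|4b|43|fb|
→ t1 |7b|4b|43|fb|5c|5c|c5|25|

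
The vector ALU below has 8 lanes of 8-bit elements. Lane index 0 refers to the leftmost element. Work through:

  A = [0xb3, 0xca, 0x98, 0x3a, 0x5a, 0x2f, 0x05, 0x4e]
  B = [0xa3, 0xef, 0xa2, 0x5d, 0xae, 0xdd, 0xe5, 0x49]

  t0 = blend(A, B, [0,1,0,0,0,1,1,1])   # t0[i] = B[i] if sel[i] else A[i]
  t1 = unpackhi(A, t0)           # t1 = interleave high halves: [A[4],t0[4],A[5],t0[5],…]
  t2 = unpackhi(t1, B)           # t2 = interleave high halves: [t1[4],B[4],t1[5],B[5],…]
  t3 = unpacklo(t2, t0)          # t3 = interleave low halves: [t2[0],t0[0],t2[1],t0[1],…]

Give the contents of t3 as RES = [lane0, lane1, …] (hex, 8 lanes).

RES = [0x05, 0xb3, 0xae, 0xef, 0xe5, 0x98, 0xdd, 0x3a]

  t0: b3 ef 98 3a 5a dd e5 49
  t1: 5a 5a 2f dd 05 e5 4e 49
  t2: 05 ae e5 dd 4e e5 49 49
  t3: 05 b3 ae ef e5 98 dd 3a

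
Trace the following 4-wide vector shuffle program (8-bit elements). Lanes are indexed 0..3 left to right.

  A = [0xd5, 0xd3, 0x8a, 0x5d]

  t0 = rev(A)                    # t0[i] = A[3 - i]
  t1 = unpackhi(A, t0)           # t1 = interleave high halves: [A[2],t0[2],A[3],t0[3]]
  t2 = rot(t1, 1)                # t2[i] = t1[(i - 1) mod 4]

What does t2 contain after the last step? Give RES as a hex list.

t0 = [0x5d, 0x8a, 0xd3, 0xd5]
t1 = [0x8a, 0xd3, 0x5d, 0xd5]
t2 = [0xd5, 0x8a, 0xd3, 0x5d]

RES = [ 0xd5  0x8a  0xd3  0x5d ]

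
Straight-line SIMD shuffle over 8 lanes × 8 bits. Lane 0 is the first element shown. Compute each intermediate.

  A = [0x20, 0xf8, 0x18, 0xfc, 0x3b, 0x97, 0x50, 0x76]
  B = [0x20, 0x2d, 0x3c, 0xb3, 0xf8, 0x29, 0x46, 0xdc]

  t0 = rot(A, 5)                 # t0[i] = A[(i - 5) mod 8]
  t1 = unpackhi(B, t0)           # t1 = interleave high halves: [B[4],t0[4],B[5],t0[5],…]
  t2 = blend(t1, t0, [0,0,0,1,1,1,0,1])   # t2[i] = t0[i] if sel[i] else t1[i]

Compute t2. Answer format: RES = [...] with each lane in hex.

t0 = [0xfc, 0x3b, 0x97, 0x50, 0x76, 0x20, 0xf8, 0x18]
t1 = [0xf8, 0x76, 0x29, 0x20, 0x46, 0xf8, 0xdc, 0x18]
t2 = [0xf8, 0x76, 0x29, 0x50, 0x76, 0x20, 0xdc, 0x18]

RES = [0xf8, 0x76, 0x29, 0x50, 0x76, 0x20, 0xdc, 0x18]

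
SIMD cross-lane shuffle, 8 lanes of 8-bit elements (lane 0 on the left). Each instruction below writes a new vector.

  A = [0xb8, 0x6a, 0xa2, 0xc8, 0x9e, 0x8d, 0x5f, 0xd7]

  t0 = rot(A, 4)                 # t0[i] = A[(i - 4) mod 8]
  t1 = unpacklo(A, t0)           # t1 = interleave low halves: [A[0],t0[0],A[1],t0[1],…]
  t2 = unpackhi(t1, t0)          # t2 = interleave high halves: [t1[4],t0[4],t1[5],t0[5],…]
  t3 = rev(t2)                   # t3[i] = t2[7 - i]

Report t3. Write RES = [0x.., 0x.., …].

RES = [ 0xc8  0xd7  0xa2  0xc8  0x6a  0x5f  0xb8  0xa2 ]

→ t0 |9e|8d|5f|d7|b8|6a|a2|c8|
→ t1 |b8|9e|6a|8d|a2|5f|c8|d7|
→ t2 |a2|b8|5f|6a|c8|a2|d7|c8|
→ t3 |c8|d7|a2|c8|6a|5f|b8|a2|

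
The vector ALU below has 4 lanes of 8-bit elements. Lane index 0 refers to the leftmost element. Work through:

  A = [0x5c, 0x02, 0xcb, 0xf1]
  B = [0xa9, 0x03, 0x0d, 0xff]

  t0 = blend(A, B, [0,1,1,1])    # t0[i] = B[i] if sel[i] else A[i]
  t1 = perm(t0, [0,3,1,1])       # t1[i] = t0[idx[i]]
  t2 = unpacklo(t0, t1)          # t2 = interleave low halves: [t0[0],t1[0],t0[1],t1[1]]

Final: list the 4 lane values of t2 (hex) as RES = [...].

RES = [ 0x5c  0x5c  0x03  0xff ]

t0 = [0x5c, 0x03, 0x0d, 0xff]
t1 = [0x5c, 0xff, 0x03, 0x03]
t2 = [0x5c, 0x5c, 0x03, 0xff]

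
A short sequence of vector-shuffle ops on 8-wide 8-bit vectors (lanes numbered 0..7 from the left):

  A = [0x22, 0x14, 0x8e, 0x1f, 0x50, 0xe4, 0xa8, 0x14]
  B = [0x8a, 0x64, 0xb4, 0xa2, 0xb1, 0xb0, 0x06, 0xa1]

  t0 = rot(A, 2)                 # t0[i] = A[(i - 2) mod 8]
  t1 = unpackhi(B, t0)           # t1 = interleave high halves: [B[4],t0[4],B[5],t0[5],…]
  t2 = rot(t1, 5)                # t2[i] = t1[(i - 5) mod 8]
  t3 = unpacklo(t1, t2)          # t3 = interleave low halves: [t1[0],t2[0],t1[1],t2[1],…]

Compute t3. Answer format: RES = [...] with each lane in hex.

  t0: a8 14 22 14 8e 1f 50 e4
  t1: b1 8e b0 1f 06 50 a1 e4
  t2: 1f 06 50 a1 e4 b1 8e b0
  t3: b1 1f 8e 06 b0 50 1f a1

RES = [0xb1, 0x1f, 0x8e, 0x06, 0xb0, 0x50, 0x1f, 0xa1]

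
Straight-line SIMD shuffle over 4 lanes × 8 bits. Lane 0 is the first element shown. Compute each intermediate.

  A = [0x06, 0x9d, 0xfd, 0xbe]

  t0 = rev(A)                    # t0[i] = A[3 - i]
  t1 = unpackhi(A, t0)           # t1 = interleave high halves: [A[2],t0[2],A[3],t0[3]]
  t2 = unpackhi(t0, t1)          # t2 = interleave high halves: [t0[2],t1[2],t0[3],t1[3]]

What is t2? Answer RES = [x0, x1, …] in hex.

RES = [0x9d, 0xbe, 0x06, 0x06]

t0 = [0xbe, 0xfd, 0x9d, 0x06]
t1 = [0xfd, 0x9d, 0xbe, 0x06]
t2 = [0x9d, 0xbe, 0x06, 0x06]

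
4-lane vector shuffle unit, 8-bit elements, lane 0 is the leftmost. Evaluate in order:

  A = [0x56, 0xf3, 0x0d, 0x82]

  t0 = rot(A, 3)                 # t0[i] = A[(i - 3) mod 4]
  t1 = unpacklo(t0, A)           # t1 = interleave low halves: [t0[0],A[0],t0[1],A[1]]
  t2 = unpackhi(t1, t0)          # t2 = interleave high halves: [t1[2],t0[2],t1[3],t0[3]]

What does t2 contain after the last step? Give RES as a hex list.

RES = [0x0d, 0x82, 0xf3, 0x56]

  t0: f3 0d 82 56
  t1: f3 56 0d f3
  t2: 0d 82 f3 56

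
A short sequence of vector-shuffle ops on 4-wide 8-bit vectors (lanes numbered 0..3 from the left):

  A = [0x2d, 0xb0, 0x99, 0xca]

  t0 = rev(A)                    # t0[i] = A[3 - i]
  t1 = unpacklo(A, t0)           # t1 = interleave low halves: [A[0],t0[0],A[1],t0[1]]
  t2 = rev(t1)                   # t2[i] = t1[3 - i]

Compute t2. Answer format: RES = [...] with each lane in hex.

t0 = [0xca, 0x99, 0xb0, 0x2d]
t1 = [0x2d, 0xca, 0xb0, 0x99]
t2 = [0x99, 0xb0, 0xca, 0x2d]

RES = [ 0x99  0xb0  0xca  0x2d ]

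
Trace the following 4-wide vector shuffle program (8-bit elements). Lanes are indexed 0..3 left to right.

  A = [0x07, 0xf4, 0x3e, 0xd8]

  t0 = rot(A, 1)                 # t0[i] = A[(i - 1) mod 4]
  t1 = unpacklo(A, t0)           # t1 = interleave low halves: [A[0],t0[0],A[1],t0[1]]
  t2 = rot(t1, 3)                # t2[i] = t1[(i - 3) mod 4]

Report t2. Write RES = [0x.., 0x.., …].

→ t0 |d8|07|f4|3e|
→ t1 |07|d8|f4|07|
→ t2 |d8|f4|07|07|

RES = [0xd8, 0xf4, 0x07, 0x07]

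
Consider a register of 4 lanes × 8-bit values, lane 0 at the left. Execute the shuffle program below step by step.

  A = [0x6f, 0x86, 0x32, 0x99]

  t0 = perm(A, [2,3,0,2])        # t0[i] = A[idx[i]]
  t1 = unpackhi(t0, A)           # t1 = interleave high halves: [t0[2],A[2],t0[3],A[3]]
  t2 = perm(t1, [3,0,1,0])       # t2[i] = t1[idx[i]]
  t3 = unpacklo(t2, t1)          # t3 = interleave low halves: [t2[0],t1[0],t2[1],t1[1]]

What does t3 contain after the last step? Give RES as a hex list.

RES = [ 0x99  0x6f  0x6f  0x32 ]

t0 = [0x32, 0x99, 0x6f, 0x32]
t1 = [0x6f, 0x32, 0x32, 0x99]
t2 = [0x99, 0x6f, 0x32, 0x6f]
t3 = [0x99, 0x6f, 0x6f, 0x32]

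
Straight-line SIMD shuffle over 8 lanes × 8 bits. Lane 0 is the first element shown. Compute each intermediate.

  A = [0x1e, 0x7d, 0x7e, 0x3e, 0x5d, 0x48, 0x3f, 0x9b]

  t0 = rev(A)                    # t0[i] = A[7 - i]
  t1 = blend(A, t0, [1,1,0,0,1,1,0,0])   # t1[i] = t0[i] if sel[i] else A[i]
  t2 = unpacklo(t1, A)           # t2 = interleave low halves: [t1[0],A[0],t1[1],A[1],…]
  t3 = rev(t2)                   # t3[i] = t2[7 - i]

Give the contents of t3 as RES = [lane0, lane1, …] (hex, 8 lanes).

RES = [ 0x3e  0x3e  0x7e  0x7e  0x7d  0x3f  0x1e  0x9b ]

  t0: 9b 3f 48 5d 3e 7e 7d 1e
  t1: 9b 3f 7e 3e 3e 7e 3f 9b
  t2: 9b 1e 3f 7d 7e 7e 3e 3e
  t3: 3e 3e 7e 7e 7d 3f 1e 9b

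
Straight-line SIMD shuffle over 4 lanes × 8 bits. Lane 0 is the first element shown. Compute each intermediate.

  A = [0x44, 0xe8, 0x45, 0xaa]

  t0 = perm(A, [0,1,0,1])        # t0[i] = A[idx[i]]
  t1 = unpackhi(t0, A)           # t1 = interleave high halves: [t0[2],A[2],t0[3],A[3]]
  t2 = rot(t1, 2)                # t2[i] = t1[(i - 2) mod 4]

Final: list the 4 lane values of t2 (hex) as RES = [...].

RES = [0xe8, 0xaa, 0x44, 0x45]

t0 = [0x44, 0xe8, 0x44, 0xe8]
t1 = [0x44, 0x45, 0xe8, 0xaa]
t2 = [0xe8, 0xaa, 0x44, 0x45]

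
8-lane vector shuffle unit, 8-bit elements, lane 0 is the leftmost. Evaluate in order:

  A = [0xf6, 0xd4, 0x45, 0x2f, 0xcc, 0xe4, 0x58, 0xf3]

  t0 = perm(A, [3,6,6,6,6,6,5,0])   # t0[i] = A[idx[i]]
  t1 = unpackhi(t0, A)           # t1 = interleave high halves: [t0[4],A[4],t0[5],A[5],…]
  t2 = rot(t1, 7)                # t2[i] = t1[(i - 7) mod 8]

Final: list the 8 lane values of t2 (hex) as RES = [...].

RES = [0xcc, 0x58, 0xe4, 0xe4, 0x58, 0xf6, 0xf3, 0x58]

t0 = [0x2f, 0x58, 0x58, 0x58, 0x58, 0x58, 0xe4, 0xf6]
t1 = [0x58, 0xcc, 0x58, 0xe4, 0xe4, 0x58, 0xf6, 0xf3]
t2 = [0xcc, 0x58, 0xe4, 0xe4, 0x58, 0xf6, 0xf3, 0x58]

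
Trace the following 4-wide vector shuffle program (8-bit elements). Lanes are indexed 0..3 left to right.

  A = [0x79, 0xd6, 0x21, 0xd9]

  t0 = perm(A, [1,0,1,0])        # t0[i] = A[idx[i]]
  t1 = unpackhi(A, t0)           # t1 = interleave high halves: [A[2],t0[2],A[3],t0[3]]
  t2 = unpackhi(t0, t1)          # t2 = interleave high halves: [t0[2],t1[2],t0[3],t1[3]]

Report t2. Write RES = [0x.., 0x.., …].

t0 = [0xd6, 0x79, 0xd6, 0x79]
t1 = [0x21, 0xd6, 0xd9, 0x79]
t2 = [0xd6, 0xd9, 0x79, 0x79]

RES = [ 0xd6  0xd9  0x79  0x79 ]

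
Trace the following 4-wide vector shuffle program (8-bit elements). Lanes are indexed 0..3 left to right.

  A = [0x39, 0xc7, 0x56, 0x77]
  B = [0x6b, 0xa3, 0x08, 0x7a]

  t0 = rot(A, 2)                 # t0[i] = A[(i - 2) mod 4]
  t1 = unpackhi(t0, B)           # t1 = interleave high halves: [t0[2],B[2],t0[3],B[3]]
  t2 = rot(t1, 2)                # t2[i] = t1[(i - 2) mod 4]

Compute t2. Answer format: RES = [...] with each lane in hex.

RES = [0xc7, 0x7a, 0x39, 0x08]

t0 = [0x56, 0x77, 0x39, 0xc7]
t1 = [0x39, 0x08, 0xc7, 0x7a]
t2 = [0xc7, 0x7a, 0x39, 0x08]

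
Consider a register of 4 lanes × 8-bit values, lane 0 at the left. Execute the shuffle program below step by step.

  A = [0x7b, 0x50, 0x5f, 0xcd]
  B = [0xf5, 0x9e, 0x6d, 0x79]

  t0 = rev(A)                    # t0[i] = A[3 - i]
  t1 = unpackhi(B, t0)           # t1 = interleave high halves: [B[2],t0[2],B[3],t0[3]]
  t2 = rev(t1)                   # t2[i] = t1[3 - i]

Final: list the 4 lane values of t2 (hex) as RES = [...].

RES = [0x7b, 0x79, 0x50, 0x6d]

→ t0 |cd|5f|50|7b|
→ t1 |6d|50|79|7b|
→ t2 |7b|79|50|6d|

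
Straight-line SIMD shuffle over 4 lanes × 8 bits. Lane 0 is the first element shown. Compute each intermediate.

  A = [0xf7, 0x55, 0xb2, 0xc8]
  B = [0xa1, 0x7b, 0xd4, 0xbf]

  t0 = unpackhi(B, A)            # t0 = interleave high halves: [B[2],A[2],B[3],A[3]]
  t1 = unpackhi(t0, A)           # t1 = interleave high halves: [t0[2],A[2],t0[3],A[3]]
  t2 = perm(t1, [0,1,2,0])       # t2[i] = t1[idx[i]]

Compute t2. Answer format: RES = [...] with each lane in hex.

RES = [ 0xbf  0xb2  0xc8  0xbf ]

t0 = [0xd4, 0xb2, 0xbf, 0xc8]
t1 = [0xbf, 0xb2, 0xc8, 0xc8]
t2 = [0xbf, 0xb2, 0xc8, 0xbf]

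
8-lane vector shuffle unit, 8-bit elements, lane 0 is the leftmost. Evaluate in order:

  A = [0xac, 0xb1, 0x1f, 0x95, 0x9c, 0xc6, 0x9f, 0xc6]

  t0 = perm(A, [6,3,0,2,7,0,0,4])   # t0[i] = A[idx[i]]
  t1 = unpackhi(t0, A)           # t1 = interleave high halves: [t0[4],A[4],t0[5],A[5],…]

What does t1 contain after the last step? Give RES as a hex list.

t0 = [0x9f, 0x95, 0xac, 0x1f, 0xc6, 0xac, 0xac, 0x9c]
t1 = [0xc6, 0x9c, 0xac, 0xc6, 0xac, 0x9f, 0x9c, 0xc6]

RES = [0xc6, 0x9c, 0xac, 0xc6, 0xac, 0x9f, 0x9c, 0xc6]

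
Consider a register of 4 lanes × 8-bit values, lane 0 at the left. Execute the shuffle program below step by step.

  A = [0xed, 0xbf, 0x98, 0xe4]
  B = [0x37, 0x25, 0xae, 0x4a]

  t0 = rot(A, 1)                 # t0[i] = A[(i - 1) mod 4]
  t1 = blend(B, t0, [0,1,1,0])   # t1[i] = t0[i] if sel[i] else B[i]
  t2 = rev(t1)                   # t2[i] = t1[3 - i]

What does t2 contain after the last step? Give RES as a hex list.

RES = [ 0x4a  0xbf  0xed  0x37 ]

→ t0 |e4|ed|bf|98|
→ t1 |37|ed|bf|4a|
→ t2 |4a|bf|ed|37|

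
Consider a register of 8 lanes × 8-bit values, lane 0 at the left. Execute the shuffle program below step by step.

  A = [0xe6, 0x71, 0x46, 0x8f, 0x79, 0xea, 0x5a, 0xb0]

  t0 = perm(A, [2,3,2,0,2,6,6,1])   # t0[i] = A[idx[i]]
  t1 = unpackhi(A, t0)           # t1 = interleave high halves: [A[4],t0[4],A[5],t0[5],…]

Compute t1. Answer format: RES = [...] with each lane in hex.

t0 = [0x46, 0x8f, 0x46, 0xe6, 0x46, 0x5a, 0x5a, 0x71]
t1 = [0x79, 0x46, 0xea, 0x5a, 0x5a, 0x5a, 0xb0, 0x71]

RES = [0x79, 0x46, 0xea, 0x5a, 0x5a, 0x5a, 0xb0, 0x71]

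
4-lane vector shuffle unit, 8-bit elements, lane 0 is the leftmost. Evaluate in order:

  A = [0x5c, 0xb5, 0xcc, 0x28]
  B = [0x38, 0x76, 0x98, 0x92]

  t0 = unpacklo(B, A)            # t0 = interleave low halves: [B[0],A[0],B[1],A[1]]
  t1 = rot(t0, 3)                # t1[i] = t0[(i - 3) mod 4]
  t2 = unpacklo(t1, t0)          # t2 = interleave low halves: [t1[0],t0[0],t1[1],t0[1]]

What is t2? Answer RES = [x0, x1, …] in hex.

→ t0 |38|5c|76|b5|
→ t1 |5c|76|b5|38|
→ t2 |5c|38|76|5c|

RES = [0x5c, 0x38, 0x76, 0x5c]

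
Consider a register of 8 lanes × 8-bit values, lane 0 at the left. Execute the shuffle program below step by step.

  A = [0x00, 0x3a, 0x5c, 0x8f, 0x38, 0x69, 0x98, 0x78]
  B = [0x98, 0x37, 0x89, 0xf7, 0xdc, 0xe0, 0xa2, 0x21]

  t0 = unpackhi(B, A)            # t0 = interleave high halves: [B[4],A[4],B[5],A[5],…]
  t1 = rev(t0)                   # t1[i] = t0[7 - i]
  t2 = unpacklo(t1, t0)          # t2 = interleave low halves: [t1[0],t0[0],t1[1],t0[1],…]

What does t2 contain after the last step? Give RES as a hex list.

RES = [0x78, 0xdc, 0x21, 0x38, 0x98, 0xe0, 0xa2, 0x69]

  t0: dc 38 e0 69 a2 98 21 78
  t1: 78 21 98 a2 69 e0 38 dc
  t2: 78 dc 21 38 98 e0 a2 69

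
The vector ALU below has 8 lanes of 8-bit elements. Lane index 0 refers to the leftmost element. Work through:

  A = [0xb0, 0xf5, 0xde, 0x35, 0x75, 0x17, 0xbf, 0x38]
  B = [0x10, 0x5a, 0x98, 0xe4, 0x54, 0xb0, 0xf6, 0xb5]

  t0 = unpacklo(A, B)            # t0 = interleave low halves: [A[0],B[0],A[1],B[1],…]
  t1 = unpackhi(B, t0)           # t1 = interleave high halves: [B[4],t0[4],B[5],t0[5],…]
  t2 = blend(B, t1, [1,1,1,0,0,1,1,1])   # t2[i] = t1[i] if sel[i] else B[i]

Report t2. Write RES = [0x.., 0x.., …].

RES = [0x54, 0xde, 0xb0, 0xe4, 0x54, 0x35, 0xb5, 0xe4]

t0 = [0xb0, 0x10, 0xf5, 0x5a, 0xde, 0x98, 0x35, 0xe4]
t1 = [0x54, 0xde, 0xb0, 0x98, 0xf6, 0x35, 0xb5, 0xe4]
t2 = [0x54, 0xde, 0xb0, 0xe4, 0x54, 0x35, 0xb5, 0xe4]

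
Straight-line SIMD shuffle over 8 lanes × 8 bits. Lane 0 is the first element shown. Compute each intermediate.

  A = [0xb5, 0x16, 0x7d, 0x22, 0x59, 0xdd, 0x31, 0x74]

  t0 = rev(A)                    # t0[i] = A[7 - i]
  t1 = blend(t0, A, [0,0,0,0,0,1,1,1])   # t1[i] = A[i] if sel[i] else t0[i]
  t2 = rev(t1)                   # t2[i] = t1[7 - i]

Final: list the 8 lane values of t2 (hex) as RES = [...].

t0 = [0x74, 0x31, 0xdd, 0x59, 0x22, 0x7d, 0x16, 0xb5]
t1 = [0x74, 0x31, 0xdd, 0x59, 0x22, 0xdd, 0x31, 0x74]
t2 = [0x74, 0x31, 0xdd, 0x22, 0x59, 0xdd, 0x31, 0x74]

RES = [ 0x74  0x31  0xdd  0x22  0x59  0xdd  0x31  0x74 ]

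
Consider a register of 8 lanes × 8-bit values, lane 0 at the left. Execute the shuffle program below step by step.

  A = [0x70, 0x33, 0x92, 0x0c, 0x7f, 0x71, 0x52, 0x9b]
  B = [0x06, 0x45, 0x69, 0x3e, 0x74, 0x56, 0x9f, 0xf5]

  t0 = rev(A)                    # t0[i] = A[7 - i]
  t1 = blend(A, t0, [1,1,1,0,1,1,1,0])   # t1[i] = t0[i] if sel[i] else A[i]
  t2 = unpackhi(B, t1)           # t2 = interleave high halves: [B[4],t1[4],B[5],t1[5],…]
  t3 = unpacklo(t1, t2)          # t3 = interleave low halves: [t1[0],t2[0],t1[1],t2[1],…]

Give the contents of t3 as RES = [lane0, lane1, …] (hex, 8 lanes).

  t0: 9b 52 71 7f 0c 92 33 70
  t1: 9b 52 71 0c 0c 92 33 9b
  t2: 74 0c 56 92 9f 33 f5 9b
  t3: 9b 74 52 0c 71 56 0c 92

RES = [ 0x9b  0x74  0x52  0x0c  0x71  0x56  0x0c  0x92 ]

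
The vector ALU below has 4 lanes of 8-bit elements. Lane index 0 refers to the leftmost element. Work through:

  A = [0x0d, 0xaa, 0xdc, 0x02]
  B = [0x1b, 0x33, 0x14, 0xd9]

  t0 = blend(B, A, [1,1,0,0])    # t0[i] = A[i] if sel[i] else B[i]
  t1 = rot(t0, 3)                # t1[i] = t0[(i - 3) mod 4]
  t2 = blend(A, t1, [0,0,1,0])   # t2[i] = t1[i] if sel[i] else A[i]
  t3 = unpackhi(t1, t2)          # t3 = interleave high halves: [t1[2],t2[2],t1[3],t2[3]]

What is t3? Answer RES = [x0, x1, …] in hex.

RES = [0xd9, 0xd9, 0x0d, 0x02]

  t0: 0d aa 14 d9
  t1: aa 14 d9 0d
  t2: 0d aa d9 02
  t3: d9 d9 0d 02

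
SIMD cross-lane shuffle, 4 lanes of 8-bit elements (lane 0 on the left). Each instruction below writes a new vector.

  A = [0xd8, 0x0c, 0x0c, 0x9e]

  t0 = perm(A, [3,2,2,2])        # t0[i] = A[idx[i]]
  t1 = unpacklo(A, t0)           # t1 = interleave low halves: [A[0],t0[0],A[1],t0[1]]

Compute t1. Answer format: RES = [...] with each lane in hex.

RES = [ 0xd8  0x9e  0x0c  0x0c ]

t0 = [0x9e, 0x0c, 0x0c, 0x0c]
t1 = [0xd8, 0x9e, 0x0c, 0x0c]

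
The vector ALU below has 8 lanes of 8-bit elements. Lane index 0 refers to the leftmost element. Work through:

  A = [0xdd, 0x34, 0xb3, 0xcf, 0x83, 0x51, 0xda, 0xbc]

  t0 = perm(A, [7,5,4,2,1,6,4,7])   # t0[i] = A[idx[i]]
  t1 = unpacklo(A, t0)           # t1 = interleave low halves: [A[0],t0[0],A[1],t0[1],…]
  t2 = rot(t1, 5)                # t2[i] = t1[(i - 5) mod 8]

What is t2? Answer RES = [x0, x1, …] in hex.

RES = [ 0x51  0xb3  0x83  0xcf  0xb3  0xdd  0xbc  0x34 ]

t0 = [0xbc, 0x51, 0x83, 0xb3, 0x34, 0xda, 0x83, 0xbc]
t1 = [0xdd, 0xbc, 0x34, 0x51, 0xb3, 0x83, 0xcf, 0xb3]
t2 = [0x51, 0xb3, 0x83, 0xcf, 0xb3, 0xdd, 0xbc, 0x34]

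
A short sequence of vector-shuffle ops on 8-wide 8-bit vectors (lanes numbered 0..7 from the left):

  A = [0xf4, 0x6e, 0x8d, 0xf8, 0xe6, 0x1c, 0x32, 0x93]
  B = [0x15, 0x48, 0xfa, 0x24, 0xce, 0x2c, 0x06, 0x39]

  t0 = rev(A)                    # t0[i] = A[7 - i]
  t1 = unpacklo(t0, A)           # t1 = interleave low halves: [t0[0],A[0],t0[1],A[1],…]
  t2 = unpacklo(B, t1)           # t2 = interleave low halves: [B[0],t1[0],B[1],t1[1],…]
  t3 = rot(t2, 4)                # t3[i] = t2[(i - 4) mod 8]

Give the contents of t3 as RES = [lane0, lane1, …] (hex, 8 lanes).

RES = [0xfa, 0x32, 0x24, 0x6e, 0x15, 0x93, 0x48, 0xf4]

→ t0 |93|32|1c|e6|f8|8d|6e|f4|
→ t1 |93|f4|32|6e|1c|8d|e6|f8|
→ t2 |15|93|48|f4|fa|32|24|6e|
→ t3 |fa|32|24|6e|15|93|48|f4|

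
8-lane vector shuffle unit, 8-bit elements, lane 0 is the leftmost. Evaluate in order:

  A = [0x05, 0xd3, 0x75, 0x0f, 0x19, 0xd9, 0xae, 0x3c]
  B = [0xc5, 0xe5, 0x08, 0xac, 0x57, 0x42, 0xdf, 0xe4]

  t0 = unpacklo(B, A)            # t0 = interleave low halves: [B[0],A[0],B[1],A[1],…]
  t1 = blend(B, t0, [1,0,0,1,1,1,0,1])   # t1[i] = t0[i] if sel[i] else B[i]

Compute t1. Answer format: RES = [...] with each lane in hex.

  t0: c5 05 e5 d3 08 75 ac 0f
  t1: c5 e5 08 d3 08 75 df 0f

RES = [ 0xc5  0xe5  0x08  0xd3  0x08  0x75  0xdf  0x0f ]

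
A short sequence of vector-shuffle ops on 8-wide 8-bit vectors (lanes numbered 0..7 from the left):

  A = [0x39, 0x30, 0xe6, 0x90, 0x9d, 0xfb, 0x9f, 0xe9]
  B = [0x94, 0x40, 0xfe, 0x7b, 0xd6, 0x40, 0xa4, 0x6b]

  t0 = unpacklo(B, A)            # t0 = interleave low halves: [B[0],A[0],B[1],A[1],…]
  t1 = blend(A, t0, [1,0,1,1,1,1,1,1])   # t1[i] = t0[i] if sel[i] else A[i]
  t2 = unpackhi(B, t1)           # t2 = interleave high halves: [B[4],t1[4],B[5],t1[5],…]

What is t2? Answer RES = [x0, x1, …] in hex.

t0 = [0x94, 0x39, 0x40, 0x30, 0xfe, 0xe6, 0x7b, 0x90]
t1 = [0x94, 0x30, 0x40, 0x30, 0xfe, 0xe6, 0x7b, 0x90]
t2 = [0xd6, 0xfe, 0x40, 0xe6, 0xa4, 0x7b, 0x6b, 0x90]

RES = [0xd6, 0xfe, 0x40, 0xe6, 0xa4, 0x7b, 0x6b, 0x90]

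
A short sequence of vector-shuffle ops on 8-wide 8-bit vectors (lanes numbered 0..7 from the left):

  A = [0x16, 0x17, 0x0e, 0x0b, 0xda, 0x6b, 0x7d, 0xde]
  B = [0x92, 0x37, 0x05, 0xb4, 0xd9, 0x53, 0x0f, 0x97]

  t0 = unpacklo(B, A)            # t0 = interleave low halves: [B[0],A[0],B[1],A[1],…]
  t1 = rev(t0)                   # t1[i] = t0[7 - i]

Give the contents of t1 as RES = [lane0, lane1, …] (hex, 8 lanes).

RES = [0x0b, 0xb4, 0x0e, 0x05, 0x17, 0x37, 0x16, 0x92]

t0 = [0x92, 0x16, 0x37, 0x17, 0x05, 0x0e, 0xb4, 0x0b]
t1 = [0x0b, 0xb4, 0x0e, 0x05, 0x17, 0x37, 0x16, 0x92]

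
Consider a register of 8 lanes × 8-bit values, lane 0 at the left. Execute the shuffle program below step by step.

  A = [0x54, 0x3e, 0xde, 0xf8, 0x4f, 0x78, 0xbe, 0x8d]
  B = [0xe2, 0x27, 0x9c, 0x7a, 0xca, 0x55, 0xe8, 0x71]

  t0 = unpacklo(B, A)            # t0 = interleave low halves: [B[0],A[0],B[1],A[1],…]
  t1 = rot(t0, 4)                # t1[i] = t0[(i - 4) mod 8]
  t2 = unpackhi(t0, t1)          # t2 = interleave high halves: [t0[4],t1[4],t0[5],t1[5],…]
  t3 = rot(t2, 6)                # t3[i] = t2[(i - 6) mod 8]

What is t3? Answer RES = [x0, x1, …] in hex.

RES = [0xde, 0x54, 0x7a, 0x27, 0xf8, 0x3e, 0x9c, 0xe2]

→ t0 |e2|54|27|3e|9c|de|7a|f8|
→ t1 |9c|de|7a|f8|e2|54|27|3e|
→ t2 |9c|e2|de|54|7a|27|f8|3e|
→ t3 |de|54|7a|27|f8|3e|9c|e2|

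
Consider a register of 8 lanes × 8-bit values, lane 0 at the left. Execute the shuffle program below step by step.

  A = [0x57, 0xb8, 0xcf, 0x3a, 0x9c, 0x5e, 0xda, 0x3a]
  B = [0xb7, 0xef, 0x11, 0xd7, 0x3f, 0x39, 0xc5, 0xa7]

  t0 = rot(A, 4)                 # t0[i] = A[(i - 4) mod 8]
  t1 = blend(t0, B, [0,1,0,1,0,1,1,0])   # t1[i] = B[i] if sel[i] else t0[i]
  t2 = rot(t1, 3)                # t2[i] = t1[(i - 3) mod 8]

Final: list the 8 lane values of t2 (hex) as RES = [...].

RES = [0x39, 0xc5, 0x3a, 0x9c, 0xef, 0xda, 0xd7, 0x57]

  t0: 9c 5e da 3a 57 b8 cf 3a
  t1: 9c ef da d7 57 39 c5 3a
  t2: 39 c5 3a 9c ef da d7 57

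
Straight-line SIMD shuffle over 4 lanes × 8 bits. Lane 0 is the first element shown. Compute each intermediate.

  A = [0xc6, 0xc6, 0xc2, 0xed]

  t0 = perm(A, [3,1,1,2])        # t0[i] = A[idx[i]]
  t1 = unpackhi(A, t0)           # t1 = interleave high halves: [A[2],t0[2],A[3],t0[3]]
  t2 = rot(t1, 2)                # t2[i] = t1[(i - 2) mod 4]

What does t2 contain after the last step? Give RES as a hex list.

RES = [ 0xed  0xc2  0xc2  0xc6 ]

→ t0 |ed|c6|c6|c2|
→ t1 |c2|c6|ed|c2|
→ t2 |ed|c2|c2|c6|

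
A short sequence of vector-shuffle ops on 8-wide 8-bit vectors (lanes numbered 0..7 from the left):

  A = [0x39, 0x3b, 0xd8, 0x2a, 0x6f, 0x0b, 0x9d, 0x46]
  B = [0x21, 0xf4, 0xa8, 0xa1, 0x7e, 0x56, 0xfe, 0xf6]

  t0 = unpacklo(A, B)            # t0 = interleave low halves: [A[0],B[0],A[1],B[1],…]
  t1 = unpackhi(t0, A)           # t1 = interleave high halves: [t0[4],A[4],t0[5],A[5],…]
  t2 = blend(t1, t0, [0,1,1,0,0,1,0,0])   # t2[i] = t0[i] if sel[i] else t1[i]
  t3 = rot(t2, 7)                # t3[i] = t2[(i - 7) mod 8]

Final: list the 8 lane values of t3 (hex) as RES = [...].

  t0: 39 21 3b f4 d8 a8 2a a1
  t1: d8 6f a8 0b 2a 9d a1 46
  t2: d8 21 3b 0b 2a a8 a1 46
  t3: 21 3b 0b 2a a8 a1 46 d8

RES = [0x21, 0x3b, 0x0b, 0x2a, 0xa8, 0xa1, 0x46, 0xd8]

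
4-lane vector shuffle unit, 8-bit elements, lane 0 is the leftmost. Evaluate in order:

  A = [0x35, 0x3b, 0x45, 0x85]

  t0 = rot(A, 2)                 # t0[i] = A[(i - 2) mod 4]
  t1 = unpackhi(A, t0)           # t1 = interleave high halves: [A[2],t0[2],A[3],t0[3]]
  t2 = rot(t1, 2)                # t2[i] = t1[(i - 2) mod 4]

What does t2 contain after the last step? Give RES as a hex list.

→ t0 |45|85|35|3b|
→ t1 |45|35|85|3b|
→ t2 |85|3b|45|35|

RES = [ 0x85  0x3b  0x45  0x35 ]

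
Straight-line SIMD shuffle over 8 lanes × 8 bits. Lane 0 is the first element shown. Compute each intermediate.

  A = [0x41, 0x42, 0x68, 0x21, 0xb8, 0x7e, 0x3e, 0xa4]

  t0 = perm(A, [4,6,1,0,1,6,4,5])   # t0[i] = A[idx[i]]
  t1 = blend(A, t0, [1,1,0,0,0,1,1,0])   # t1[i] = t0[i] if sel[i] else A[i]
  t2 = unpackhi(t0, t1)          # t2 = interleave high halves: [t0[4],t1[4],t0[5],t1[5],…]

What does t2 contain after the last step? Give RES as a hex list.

t0 = [0xb8, 0x3e, 0x42, 0x41, 0x42, 0x3e, 0xb8, 0x7e]
t1 = [0xb8, 0x3e, 0x68, 0x21, 0xb8, 0x3e, 0xb8, 0xa4]
t2 = [0x42, 0xb8, 0x3e, 0x3e, 0xb8, 0xb8, 0x7e, 0xa4]

RES = [ 0x42  0xb8  0x3e  0x3e  0xb8  0xb8  0x7e  0xa4 ]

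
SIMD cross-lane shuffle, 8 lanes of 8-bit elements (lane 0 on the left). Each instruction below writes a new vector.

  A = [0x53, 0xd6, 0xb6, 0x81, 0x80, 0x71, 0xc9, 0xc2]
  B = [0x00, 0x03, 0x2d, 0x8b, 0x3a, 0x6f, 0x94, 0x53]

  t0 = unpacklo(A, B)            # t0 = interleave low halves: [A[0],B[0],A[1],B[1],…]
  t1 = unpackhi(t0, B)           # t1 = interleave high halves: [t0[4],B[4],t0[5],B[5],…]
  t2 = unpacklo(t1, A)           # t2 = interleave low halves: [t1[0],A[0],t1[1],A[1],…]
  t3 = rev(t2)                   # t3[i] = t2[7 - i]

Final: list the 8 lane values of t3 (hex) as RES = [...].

RES = [0x81, 0x6f, 0xb6, 0x2d, 0xd6, 0x3a, 0x53, 0xb6]

t0 = [0x53, 0x00, 0xd6, 0x03, 0xb6, 0x2d, 0x81, 0x8b]
t1 = [0xb6, 0x3a, 0x2d, 0x6f, 0x81, 0x94, 0x8b, 0x53]
t2 = [0xb6, 0x53, 0x3a, 0xd6, 0x2d, 0xb6, 0x6f, 0x81]
t3 = [0x81, 0x6f, 0xb6, 0x2d, 0xd6, 0x3a, 0x53, 0xb6]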